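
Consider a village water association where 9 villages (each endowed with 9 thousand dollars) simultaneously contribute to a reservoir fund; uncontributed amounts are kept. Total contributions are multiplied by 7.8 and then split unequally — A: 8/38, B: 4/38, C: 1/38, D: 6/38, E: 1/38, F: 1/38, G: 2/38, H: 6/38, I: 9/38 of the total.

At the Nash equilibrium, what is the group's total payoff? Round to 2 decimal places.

A player with share s gets back 7.8·s per unit contributed, so full contribution is dominant for anyone with s > 1/7.8 = 0.1282 and zero contribution is dominant for anyone below.
The shares above 0.1282 belong to A, D, H and I, contributing 9 each; the remaining 5 contribute 0. Total contributed: 36.
The reservoir fund pays out 7.8 × 36 = 280.80 in total (split across the unequal shares, but the aggregate is all that matters for the group sum).
The 5 free-riders keep 9 each, adding 45. Group total = 45 + 280.80 = 325.80.

325.80 thousand dollars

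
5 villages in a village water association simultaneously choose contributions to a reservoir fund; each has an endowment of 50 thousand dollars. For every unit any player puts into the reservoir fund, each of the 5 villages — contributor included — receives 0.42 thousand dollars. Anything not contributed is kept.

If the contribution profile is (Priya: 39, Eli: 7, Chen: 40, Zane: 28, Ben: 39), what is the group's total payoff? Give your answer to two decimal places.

Total contributed: 39 + 7 + 40 + 28 + 39 = 153; total kept: 5 × 50 − 153 = 97.
The reservoir fund pays out 0.42 × 5 × 153 = 321.30 in aggregate.
Group total = 97 + 321.30 = 418.30.

418.30 thousand dollars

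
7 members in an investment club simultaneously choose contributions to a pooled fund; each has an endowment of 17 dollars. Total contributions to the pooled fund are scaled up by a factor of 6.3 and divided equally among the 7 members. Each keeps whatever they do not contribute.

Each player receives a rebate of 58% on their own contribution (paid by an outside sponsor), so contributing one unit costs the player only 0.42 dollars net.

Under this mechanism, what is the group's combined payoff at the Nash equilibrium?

818.72 dollars

Under the mechanism each unit contributed yields (6.3/7) / 0.42 = 2.1429 back to its contributor per unit of net cost, which exceeds 1, making full contribution the dominant choice for everyone.
At the Nash equilibrium everyone contributes 17. Group total payoff = 7 × (17 × 0.58 + 6.3 × 17) = 818.72.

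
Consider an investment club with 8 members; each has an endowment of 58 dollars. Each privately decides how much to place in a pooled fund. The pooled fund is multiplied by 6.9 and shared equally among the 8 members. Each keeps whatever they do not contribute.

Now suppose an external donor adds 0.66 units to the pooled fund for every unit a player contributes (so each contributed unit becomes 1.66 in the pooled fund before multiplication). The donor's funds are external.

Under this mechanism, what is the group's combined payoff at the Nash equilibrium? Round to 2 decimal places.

5314.66 dollars

The effective private return per unit is now 6.9 × 1.66 / 8 = 1.4318 > 1, so every player's dominant strategy flips to full contribution.
So the Nash equilibrium is full contribution by all 8; the group earns 6.9 × 1.66 × 464 = 5314.66.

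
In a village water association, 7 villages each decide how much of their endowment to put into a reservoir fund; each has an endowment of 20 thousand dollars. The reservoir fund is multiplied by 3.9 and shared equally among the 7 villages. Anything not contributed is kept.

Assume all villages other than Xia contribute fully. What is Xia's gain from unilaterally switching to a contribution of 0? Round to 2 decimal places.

8.86 thousand dollars

Switching from a contribution of 20 to 0 lets Xia keep an extra 20 thousand dollars, but lowers the reservoir fund by 20, which costs Xia their own share of that drop: 3.9/7 × 20 = 11.14.
Net gain = 20 − 11.14 = 8.86. The private return per contributed unit (0.5571) is below 1, so free-riding is indeed the best response regardless of what the others do.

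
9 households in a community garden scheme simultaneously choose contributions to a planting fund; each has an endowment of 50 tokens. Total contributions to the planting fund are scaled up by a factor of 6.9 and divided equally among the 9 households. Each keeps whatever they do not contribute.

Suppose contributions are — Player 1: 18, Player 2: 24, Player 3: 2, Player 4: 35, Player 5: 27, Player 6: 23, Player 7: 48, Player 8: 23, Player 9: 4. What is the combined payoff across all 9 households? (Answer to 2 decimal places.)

Total contributed: 18 + 24 + 2 + 35 + 27 + 23 + 48 + 23 + 4 = 204; total kept: 9 × 50 − 204 = 246.
The planting fund pays out 6.9 × 204 = 1407.60 in aggregate.
Group total = 246 + 1407.60 = 1653.60.

1653.60 tokens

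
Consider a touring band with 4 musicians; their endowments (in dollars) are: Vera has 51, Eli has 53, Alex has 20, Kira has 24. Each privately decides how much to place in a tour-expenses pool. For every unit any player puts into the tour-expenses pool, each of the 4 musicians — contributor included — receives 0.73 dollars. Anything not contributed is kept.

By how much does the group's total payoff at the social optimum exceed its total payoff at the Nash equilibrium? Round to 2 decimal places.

284.16 dollars

The private return per contributed unit is 0.73 < 1 for everyone, so the Nash equilibrium is zero contribution and the group total is Σ E_j = 51 + 53 + 20 + 24 = 148.
Each contributed unit returns 2.920 to the group, so the social optimum is full contribution by everyone: group total = 2.920 × 148 = 432.16.
Efficiency loss = (2.920 − 1) × 148 = 284.16.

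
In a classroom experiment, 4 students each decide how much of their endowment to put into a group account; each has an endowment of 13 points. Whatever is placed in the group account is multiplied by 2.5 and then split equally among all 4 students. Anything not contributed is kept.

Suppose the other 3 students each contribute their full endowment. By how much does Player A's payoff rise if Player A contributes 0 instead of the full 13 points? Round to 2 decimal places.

4.88 points

Switching from a contribution of 13 to 0 lets Player A keep an extra 13 points, but lowers the group account by 13, which costs Player A their own share of that drop: 2.5/4 × 13 = 8.12.
Net gain = 13 − 8.12 = 4.88. The private return per contributed unit (0.6250) is below 1, so free-riding is indeed the best response regardless of what the others do.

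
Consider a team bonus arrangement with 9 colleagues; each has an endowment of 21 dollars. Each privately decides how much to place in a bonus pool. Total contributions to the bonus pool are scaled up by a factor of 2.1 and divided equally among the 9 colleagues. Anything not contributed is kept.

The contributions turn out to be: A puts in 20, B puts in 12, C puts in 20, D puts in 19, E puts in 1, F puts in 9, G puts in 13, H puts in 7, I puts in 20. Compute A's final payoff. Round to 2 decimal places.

29.23 dollars

Total contributed: 20 + 12 + 20 + 19 + 1 + 9 + 13 + 7 + 20 = 121.
Each receives 2.1 × 121 / 9 = 28.23 from the bonus pool.
A keeps 21 − 20 = 1, so A's payoff is 1 + 28.23 = 29.23.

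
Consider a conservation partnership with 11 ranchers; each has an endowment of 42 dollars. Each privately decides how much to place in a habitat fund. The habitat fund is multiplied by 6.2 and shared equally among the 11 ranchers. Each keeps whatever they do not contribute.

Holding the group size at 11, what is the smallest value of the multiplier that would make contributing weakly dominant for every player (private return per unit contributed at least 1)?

11

A contributed unit returns (multiplier)/11 to its contributor.
This reaches 1 exactly when the multiplier is 11.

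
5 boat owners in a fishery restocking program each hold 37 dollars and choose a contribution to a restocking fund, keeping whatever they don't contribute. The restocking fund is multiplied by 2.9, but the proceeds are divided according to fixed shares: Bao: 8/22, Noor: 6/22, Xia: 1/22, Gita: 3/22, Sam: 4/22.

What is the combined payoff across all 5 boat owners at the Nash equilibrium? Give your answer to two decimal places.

A player with share s gets back 2.9·s per unit contributed, so full contribution is dominant for anyone with s > 1/2.9 = 0.3448 and zero contribution is dominant for anyone below.
The only share above 0.3448 is Bao's 8/22, contributing 37; the remaining 4 contribute 0. Total contributed: 37.
The restocking fund pays out 2.9 × 37 = 107.30 in total (split across the unequal shares, but the aggregate is all that matters for the group sum).
The 4 free-riders keep 37 each, adding 148. Group total = 148 + 107.30 = 255.30.

255.30 dollars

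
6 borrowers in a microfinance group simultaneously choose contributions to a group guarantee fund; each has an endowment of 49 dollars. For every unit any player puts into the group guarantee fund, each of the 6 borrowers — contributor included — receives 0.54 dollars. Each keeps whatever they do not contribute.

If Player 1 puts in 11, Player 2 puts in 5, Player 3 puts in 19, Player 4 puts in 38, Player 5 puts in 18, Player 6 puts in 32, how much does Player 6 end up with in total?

83.42 dollars

Total contributed: 11 + 5 + 19 + 38 + 18 + 32 = 123.
Each receives 0.54 × 123 = 66.42 from the group guarantee fund.
Player 6 keeps 49 − 32 = 17, so Player 6's payoff is 17 + 66.42 = 83.42.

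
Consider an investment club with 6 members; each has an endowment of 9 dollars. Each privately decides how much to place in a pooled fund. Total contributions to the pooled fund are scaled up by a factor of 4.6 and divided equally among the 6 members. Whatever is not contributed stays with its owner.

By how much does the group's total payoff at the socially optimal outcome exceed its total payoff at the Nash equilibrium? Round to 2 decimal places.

194.40 dollars

Each contributed unit returns 4.6/6 = 0.7667 to its contributor — below 1 — so contributing 0 is dominant for every player. At the Nash equilibrium everyone keeps their 9, and the group total is 6 × 9 = 54.
Each contributed unit returns 4.600 to the group as a whole (0.7667 to each of 6 players), which exceeds 1, so the social optimum is full contribution: group total = 4.600 × 54 = 248.40.
Efficiency loss = 248.40 − 54 = 194.40.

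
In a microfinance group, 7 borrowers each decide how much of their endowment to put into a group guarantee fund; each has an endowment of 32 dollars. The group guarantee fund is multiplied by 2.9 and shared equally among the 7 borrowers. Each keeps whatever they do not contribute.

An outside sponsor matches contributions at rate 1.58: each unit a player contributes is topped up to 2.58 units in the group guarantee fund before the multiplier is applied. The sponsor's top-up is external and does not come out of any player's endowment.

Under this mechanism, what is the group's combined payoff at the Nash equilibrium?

Under the mechanism each unit contributed yields 2.9 × 2.58 / 7 = 1.0689 back to its contributor per unit of net cost, which exceeds 1, making full contribution the dominant choice for everyone.
So the Nash equilibrium is full contribution by all 7; the group earns 2.9 × 2.58 × 224 = 1675.97.

1675.97 dollars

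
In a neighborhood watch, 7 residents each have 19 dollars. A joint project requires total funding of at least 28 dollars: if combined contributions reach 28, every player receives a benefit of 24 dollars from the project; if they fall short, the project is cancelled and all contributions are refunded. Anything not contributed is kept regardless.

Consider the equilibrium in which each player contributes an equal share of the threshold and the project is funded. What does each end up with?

39 dollars

Equal share of the threshold: 28/7 = 4.
At this profile no one gains by cutting their contribution: any cut drops the total below 28, the project is cancelled, contributions are refunded, and the deviator ends with 19, which is less than 19 − 4 + 24 = 39. Contributing more than 4 just wastes the excess. So contributing exactly 4 is a best response.
Each player's payoff: 19 − 4 + 24 = 39.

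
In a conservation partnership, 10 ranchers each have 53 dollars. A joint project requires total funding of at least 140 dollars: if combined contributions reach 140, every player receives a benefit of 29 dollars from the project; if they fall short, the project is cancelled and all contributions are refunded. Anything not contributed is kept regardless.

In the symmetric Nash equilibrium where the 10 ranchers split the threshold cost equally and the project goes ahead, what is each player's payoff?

Equal share of the threshold: 140/10 = 14.
At this profile no one gains by cutting their contribution: any cut drops the total below 140, the project is cancelled, contributions are refunded, and the deviator ends with 53, which is less than 53 − 14 + 29 = 68. Contributing more than 14 just wastes the excess. So contributing exactly 14 is a best response.
Each player's payoff: 53 − 14 + 29 = 68.

68 dollars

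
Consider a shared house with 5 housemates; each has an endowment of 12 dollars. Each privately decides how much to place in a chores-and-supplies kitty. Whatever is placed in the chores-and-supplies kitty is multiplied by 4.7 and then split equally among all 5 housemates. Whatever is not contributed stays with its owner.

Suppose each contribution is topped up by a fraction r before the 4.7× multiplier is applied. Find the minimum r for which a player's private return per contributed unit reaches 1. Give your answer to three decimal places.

With matching at rate r, one contributed unit becomes (1 + r) in the chores-and-supplies kitty and returns 4.7 × (1 + r) / 5 to the contributor.
Setting this equal to 1: 1 + r = 5/4.7 = 1.0638.
So the minimum matching rate is r = 1.0638 − 1 = 0.064.

0.064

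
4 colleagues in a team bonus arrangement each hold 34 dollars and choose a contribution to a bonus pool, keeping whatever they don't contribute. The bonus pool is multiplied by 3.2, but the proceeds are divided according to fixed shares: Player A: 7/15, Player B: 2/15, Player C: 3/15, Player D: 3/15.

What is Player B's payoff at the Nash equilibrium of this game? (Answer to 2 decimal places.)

48.51 dollars

Each unit j contributes comes back to j as 3.2 × (j's share), so j prefers to contribute only if that share exceeds 1/3.2 = 0.3125; otherwise keeping the unit dominates.
Player A alone (share 7/15) is above the threshold, contributing 34; the remaining 3 contribute 0. Total contributed: 34.
Player B keeps 34 and receives 3.2 × 34 × 2/15 = 14.51 from the bonus pool, for a payoff of 48.51.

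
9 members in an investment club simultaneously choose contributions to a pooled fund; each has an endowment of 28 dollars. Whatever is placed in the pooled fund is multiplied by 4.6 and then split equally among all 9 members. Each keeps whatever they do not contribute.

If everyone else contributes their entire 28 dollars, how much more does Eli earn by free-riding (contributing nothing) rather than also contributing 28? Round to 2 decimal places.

13.69 dollars

Switching from a contribution of 28 to 0 lets Eli keep an extra 28 dollars, but lowers the pooled fund by 28, which costs Eli their own share of that drop: 4.6/9 × 28 = 14.31.
Net gain = 28 − 14.31 = 13.69. The private return per contributed unit (0.5111) is below 1, so free-riding is indeed the best response regardless of what the others do.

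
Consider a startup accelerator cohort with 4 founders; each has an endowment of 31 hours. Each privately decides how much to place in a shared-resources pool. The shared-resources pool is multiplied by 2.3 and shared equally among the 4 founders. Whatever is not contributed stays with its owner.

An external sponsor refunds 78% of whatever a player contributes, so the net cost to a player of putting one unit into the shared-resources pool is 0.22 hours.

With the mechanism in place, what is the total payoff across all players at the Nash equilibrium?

381.92 hours

Under the mechanism each unit contributed yields (2.3/4) / 0.22 = 2.6136 back to its contributor per unit of net cost, which exceeds 1, making full contribution the dominant choice for everyone.
At the Nash equilibrium everyone contributes 31. Group total payoff = 4 × (31 × 0.78 + 2.3 × 31) = 381.92.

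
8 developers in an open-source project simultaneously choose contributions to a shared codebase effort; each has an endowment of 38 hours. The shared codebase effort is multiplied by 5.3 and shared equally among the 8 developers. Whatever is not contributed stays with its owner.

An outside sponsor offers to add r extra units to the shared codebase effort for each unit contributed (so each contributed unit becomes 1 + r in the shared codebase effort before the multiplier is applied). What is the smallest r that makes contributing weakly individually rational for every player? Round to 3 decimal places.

With matching at rate r, one contributed unit becomes (1 + r) in the shared codebase effort and returns 5.3 × (1 + r) / 8 to the contributor.
Setting this equal to 1: 1 + r = 8/5.3 = 1.5094.
So the minimum matching rate is r = 1.5094 − 1 = 0.509.

0.509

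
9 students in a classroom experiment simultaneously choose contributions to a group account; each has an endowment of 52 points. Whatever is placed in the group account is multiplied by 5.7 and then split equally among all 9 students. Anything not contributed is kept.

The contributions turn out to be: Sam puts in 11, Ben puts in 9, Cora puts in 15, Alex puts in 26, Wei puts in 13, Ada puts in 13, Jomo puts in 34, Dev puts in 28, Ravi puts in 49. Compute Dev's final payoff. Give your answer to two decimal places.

Total contributed: 11 + 9 + 15 + 26 + 13 + 13 + 34 + 28 + 49 = 198.
Each receives 5.7 × 198 / 9 = 125.40 from the group account.
Dev keeps 52 − 28 = 24, so Dev's payoff is 24 + 125.40 = 149.40.

149.40 points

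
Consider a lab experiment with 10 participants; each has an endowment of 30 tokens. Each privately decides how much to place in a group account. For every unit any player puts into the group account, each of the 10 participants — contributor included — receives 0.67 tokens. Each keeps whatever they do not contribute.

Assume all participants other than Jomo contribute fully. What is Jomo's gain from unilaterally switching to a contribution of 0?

9.90 tokens

Switching from a contribution of 30 to 0 lets Jomo keep an extra 30 tokens, but lowers the group account by 30, which costs Jomo their own share of that drop: 0.67 × 30 = 20.10.
Net gain = 30 − 20.10 = 9.90. The private return per contributed unit (0.67) is below 1, so free-riding is indeed the best response regardless of what the others do.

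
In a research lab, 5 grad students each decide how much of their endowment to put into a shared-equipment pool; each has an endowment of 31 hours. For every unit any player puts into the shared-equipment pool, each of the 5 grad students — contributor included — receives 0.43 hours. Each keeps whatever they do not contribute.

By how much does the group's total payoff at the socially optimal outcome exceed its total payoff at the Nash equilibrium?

The private return per contributed unit is 0.43 < 1, so contributing 0 is dominant for every player. At the Nash equilibrium everyone keeps their 31, and the group total is 5 × 31 = 155.
Each contributed unit returns 2.150 to the group as a whole (0.43 to each of 5 players), which exceeds 1, so the social optimum is full contribution: group total = 2.150 × 155 = 333.25.
Efficiency loss = 333.25 − 155 = 178.25.

178.25 hours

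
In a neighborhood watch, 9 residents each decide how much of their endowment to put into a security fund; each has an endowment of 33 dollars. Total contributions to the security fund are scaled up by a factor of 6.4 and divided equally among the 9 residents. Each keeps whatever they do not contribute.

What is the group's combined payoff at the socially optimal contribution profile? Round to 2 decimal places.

1900.80 dollars

Each contributed unit returns 6.400 to the group as a whole (0.7111 to each of 9 players), which exceeds 1, so the social optimum is full contribution: group total = 6.400 × 297 = 1900.80.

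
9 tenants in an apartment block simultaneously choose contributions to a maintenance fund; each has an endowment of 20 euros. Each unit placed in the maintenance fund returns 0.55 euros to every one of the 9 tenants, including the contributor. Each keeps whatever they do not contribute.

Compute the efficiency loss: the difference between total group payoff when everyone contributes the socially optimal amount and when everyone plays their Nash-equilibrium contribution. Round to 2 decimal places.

711.00 euros

The private return per contributed unit is 0.55 < 1, so contributing 0 is dominant for every player. At the Nash equilibrium everyone keeps their 20, and the group total is 9 × 20 = 180.
Each contributed unit returns 4.950 to the group as a whole (0.55 to each of 9 players), which exceeds 1, so the social optimum is full contribution: group total = 4.950 × 180 = 891.00.
Efficiency loss = 891.00 − 180 = 711.00.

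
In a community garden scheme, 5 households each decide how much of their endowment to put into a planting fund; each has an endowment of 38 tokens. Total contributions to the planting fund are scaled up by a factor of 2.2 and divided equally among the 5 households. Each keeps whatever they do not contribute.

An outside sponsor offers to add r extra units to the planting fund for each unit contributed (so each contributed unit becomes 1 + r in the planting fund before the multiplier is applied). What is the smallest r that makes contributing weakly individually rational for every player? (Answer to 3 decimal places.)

1.273

With matching at rate r, one contributed unit becomes (1 + r) in the planting fund and returns 2.2 × (1 + r) / 5 to the contributor.
Setting this equal to 1: 1 + r = 5/2.2 = 2.2727.
So the minimum matching rate is r = 2.2727 − 1 = 1.273.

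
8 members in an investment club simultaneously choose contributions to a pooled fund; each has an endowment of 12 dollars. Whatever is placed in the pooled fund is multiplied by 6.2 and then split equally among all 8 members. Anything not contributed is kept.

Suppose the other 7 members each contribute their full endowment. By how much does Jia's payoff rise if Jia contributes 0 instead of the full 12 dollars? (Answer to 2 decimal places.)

2.70 dollars

Switching from a contribution of 12 to 0 lets Jia keep an extra 12 dollars, but lowers the pooled fund by 12, which costs Jia their own share of that drop: 6.2/8 × 12 = 9.30.
Net gain = 12 − 9.30 = 2.70. The private return per contributed unit (0.7750) is below 1, so free-riding is indeed the best response regardless of what the others do.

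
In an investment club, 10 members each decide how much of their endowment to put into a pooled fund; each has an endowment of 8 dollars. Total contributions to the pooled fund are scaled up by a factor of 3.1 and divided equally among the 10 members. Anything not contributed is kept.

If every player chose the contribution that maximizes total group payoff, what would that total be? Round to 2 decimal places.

Each contributed unit returns 3.100 to the group as a whole (0.3100 to each of 10 players), which exceeds 1, so the social optimum is full contribution: group total = 3.100 × 80 = 248.00.

248.00 dollars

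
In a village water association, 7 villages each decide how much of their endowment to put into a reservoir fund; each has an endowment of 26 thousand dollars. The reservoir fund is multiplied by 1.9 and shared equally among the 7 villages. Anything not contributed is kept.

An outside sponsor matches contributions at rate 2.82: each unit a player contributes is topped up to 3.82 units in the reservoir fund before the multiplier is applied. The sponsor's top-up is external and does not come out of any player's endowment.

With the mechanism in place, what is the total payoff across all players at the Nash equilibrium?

1320.96 thousand dollars

With the mechanism, a contributed unit returns 1.9 × 3.82 / 7 = 1.0369 per unit of net cost to the contributor — now above 1 — so contributing fully is weakly dominant for every player.
At the Nash equilibrium everyone contributes 26. Group total payoff = 1.9 × 3.82 × 182 = 1320.96.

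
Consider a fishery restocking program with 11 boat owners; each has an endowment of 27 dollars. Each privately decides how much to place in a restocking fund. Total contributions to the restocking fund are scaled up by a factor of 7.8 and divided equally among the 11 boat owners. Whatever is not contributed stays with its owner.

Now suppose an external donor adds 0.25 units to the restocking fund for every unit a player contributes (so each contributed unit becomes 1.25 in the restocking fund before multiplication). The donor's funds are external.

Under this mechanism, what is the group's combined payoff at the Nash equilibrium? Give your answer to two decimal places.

Even with the mechanism, each unit contributed returns only 7.8 × 1.25 / 11 = 0.8864 per unit of net cost, so contributing nothing is still dominant.
At the Nash equilibrium no one contributes; group total payoff = 11 × 27 = 297.

297.00 dollars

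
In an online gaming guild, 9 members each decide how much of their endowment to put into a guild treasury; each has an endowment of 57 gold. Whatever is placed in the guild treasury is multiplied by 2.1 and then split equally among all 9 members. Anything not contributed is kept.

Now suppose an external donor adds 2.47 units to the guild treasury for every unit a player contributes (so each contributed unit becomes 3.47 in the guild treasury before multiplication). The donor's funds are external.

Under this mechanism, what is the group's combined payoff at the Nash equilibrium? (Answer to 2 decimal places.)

With the mechanism, a contributed unit returns 2.1 × 3.47 / 9 = 0.8097 per unit of net cost — still below 1 — so contributing 0 remains dominant for every player.
At the Nash equilibrium no one contributes; group total payoff = 9 × 57 = 513.

513.00 gold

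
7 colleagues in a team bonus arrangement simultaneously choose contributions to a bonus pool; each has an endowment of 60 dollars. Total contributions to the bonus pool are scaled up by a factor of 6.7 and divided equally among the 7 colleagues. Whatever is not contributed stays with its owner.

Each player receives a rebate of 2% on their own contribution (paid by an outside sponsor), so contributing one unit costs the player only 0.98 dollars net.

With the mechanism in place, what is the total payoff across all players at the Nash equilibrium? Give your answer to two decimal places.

420.00 dollars

With the mechanism, a contributed unit returns (6.7/7) / 0.98 = 0.9767 per unit of net cost — still below 1 — so contributing 0 remains dominant for every player.
At the Nash equilibrium no one contributes; group total payoff = 7 × 60 = 420.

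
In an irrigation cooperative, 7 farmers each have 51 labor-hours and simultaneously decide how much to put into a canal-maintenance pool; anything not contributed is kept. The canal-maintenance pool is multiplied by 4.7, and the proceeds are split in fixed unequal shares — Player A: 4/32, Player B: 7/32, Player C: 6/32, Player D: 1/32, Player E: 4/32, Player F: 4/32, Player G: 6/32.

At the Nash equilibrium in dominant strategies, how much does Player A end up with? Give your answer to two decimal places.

80.96 labor-hours

Player j's private return per contributed unit is 4.7 × (j's share). Contributing is weakly dominant for j when that share is at least 1/4.7 = 0.2128, and contributing 0 is dominant otherwise.
Player B alone (share 7/32) is above the threshold, contributing 51; the remaining 6 contribute 0. Total contributed: 51.
Player A keeps 51 and receives 4.7 × 51 × 4/32 = 29.96 from the canal-maintenance pool, for a payoff of 80.96.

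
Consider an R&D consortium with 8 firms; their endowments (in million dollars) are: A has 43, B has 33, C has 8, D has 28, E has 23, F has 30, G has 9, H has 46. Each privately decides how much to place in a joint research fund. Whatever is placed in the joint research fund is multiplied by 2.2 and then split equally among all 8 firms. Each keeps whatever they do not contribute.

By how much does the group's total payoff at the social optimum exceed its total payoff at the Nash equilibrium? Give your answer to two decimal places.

The private return per contributed unit is 2.2/8 = 0.2750 < 1 for every player regardless of endowment, so the Nash equilibrium is zero contribution and the group total is Σ E_j = 43 + 33 + 8 + 28 + 23 + 30 + 9 + 46 = 220.
Each contributed unit returns 2.200 to the group, so the social optimum is full contribution by everyone: group total = 2.200 × 220 = 484.00.
Efficiency loss = (2.200 − 1) × 220 = 264.00.

264.00 million dollars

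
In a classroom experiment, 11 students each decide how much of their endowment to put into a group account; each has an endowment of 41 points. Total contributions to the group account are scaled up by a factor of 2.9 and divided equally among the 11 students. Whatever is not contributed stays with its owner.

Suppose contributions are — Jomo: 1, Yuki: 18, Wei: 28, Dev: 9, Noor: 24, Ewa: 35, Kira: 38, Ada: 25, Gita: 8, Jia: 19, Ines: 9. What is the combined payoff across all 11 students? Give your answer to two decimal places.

Total contributed: 1 + 18 + 28 + 9 + 24 + 35 + 38 + 25 + 8 + 19 + 9 = 214; total kept: 11 × 41 − 214 = 237.
The group account pays out 2.9 × 214 = 620.60 in aggregate.
Group total = 237 + 620.60 = 857.60.

857.60 points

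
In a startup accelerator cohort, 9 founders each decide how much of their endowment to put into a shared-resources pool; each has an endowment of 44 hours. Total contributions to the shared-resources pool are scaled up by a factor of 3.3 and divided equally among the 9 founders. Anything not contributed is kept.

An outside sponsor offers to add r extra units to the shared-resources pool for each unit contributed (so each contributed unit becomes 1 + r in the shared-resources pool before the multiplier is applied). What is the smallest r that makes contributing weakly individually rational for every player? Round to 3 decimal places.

1.727

With matching at rate r, one contributed unit becomes (1 + r) in the shared-resources pool and returns 3.3 × (1 + r) / 9 to the contributor.
Setting this equal to 1: 1 + r = 9/3.3 = 2.7273.
So the minimum matching rate is r = 2.7273 − 1 = 1.727.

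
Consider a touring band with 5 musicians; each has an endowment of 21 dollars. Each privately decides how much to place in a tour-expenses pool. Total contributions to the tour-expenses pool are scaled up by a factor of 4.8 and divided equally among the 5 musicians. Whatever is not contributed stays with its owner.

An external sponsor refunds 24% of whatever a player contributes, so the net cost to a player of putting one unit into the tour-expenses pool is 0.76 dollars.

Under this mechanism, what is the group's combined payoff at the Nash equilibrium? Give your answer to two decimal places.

With the mechanism, a contributed unit returns (4.8/5) / 0.76 = 1.2632 per unit of net cost to the contributor — now above 1 — so contributing fully is weakly dominant for every player.
At the Nash equilibrium everyone contributes 21. Group total payoff = 5 × (21 × 0.24 + 4.8 × 21) = 529.20.

529.20 dollars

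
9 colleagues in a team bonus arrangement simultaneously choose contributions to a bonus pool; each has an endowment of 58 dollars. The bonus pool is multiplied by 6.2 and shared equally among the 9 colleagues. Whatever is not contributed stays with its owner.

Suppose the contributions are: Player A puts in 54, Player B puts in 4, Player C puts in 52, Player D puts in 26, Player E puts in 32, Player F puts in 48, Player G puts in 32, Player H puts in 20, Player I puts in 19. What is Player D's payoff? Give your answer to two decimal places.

229.71 dollars

Total contributed: 54 + 4 + 52 + 26 + 32 + 48 + 32 + 20 + 19 = 287.
Each receives 6.2 × 287 / 9 = 197.71 from the bonus pool.
Player D keeps 58 − 26 = 32, so Player D's payoff is 32 + 197.71 = 229.71.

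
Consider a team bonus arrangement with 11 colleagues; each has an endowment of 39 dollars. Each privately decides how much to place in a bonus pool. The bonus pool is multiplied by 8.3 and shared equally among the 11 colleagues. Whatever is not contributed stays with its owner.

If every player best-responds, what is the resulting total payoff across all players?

Each contributed unit returns 8.3/11 = 0.7545 to its contributor — below 1 — so contributing 0 is dominant for every player. At the Nash equilibrium everyone keeps their 39, and the group total is 11 × 39 = 429.

429.00 dollars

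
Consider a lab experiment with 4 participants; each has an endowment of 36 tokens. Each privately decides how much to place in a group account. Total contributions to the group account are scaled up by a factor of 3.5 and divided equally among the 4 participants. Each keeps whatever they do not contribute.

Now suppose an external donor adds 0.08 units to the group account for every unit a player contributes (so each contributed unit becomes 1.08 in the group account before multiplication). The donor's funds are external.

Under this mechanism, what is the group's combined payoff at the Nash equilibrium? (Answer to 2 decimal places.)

144.00 tokens

Even with the mechanism, each unit contributed returns only 3.5 × 1.08 / 4 = 0.9450 per unit of net cost, so contributing nothing is still dominant.
At the Nash equilibrium no one contributes; group total payoff = 4 × 36 = 144.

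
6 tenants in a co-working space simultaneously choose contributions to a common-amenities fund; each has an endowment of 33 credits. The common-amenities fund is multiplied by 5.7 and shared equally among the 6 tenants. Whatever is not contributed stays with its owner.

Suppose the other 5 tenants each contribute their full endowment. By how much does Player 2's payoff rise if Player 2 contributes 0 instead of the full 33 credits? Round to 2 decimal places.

Switching from a contribution of 33 to 0 lets Player 2 keep an extra 33 credits, but lowers the common-amenities fund by 33, which costs Player 2 their own share of that drop: 5.7/6 × 33 = 31.35.
Net gain = 33 − 31.35 = 1.65. The private return per contributed unit (0.9500) is below 1, so free-riding is indeed the best response regardless of what the others do.

1.65 credits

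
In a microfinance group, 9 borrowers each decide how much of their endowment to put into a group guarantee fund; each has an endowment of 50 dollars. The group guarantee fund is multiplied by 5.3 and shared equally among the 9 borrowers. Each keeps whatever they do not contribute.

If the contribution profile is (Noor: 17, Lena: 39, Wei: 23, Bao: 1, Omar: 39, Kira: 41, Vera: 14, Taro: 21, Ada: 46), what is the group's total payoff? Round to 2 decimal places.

Total contributed: 17 + 39 + 23 + 1 + 39 + 41 + 14 + 21 + 46 = 241; total kept: 9 × 50 − 241 = 209.
The group guarantee fund pays out 5.3 × 241 = 1277.30 in aggregate.
Group total = 209 + 1277.30 = 1486.30.

1486.30 dollars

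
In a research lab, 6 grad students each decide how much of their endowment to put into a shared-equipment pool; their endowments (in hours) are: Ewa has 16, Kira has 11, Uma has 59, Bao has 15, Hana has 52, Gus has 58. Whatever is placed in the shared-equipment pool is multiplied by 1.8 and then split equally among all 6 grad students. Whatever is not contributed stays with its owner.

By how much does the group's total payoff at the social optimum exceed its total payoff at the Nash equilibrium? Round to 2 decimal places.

168.80 hours

The private return per contributed unit is 1.8/6 = 0.3000 < 1 for every player regardless of endowment, so the Nash equilibrium is zero contribution and the group total is Σ E_j = 16 + 11 + 59 + 15 + 52 + 58 = 211.
Each contributed unit returns 1.800 to the group, so the social optimum is full contribution by everyone: group total = 1.800 × 211 = 379.80.
Efficiency loss = (1.800 − 1) × 211 = 168.80.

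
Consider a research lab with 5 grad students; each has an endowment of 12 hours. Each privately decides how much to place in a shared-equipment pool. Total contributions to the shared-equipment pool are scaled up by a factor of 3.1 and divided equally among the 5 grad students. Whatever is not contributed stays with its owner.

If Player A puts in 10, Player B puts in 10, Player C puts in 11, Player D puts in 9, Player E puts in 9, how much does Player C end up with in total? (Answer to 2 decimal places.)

Total contributed: 10 + 10 + 11 + 9 + 9 = 49.
Each receives 3.1 × 49 / 5 = 30.38 from the shared-equipment pool.
Player C keeps 12 − 11 = 1, so Player C's payoff is 1 + 30.38 = 31.38.

31.38 hours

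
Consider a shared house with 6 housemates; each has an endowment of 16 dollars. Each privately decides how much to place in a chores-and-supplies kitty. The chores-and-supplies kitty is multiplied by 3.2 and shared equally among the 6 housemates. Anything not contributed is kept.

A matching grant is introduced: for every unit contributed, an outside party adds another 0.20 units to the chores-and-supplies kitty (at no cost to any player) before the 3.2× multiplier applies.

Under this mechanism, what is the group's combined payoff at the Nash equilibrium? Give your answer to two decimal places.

96.00 dollars

With the mechanism, a contributed unit returns 3.2 × 1.20 / 6 = 0.6400 per unit of net cost — still below 1 — so contributing 0 remains dominant for every player.
Everyone keeps their endowment and the group total is 6 × 16 = 96.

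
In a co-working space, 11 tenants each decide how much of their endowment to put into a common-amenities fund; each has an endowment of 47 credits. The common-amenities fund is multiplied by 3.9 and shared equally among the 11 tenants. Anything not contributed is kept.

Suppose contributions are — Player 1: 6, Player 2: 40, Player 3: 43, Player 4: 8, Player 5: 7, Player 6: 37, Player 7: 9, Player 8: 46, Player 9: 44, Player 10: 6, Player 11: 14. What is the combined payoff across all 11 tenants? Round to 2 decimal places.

Total contributed: 6 + 40 + 43 + 8 + 7 + 37 + 9 + 46 + 44 + 6 + 14 = 260; total kept: 11 × 47 − 260 = 257.
The common-amenities fund pays out 3.9 × 260 = 1014.00 in aggregate.
Group total = 257 + 1014.00 = 1271.00.

1271.00 credits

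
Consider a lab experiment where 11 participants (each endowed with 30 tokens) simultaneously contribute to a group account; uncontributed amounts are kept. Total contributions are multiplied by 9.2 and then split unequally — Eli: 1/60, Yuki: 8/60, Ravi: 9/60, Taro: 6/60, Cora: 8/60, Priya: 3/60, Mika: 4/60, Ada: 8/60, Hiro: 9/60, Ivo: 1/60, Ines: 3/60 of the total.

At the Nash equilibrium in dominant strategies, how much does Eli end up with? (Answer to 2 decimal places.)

Player j's private return per contributed unit is 9.2 × (j's share). Contributing is weakly dominant for j when that share is at least 1/9.2 = 0.1087, and contributing 0 is dominant otherwise.
The shares above 0.1087 belong to Yuki, Ravi, Cora, Ada and Hiro, contributing 30 each; the remaining 6 contribute 0. Total contributed: 150.
Eli keeps 30 and receives 9.2 × 150 × 1/60 = 23.00 from the group account, for a payoff of 53.00.

53.00 tokens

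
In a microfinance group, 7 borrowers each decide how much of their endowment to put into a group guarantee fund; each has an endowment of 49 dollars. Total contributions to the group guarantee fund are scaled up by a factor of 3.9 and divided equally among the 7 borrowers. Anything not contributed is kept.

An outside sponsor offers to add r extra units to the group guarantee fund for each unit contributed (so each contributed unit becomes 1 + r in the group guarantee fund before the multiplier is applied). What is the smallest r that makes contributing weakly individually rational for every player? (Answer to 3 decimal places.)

With matching at rate r, one contributed unit becomes (1 + r) in the group guarantee fund and returns 3.9 × (1 + r) / 7 to the contributor.
Setting this equal to 1: 1 + r = 7/3.9 = 1.7949.
So the minimum matching rate is r = 1.7949 − 1 = 0.795.

0.795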